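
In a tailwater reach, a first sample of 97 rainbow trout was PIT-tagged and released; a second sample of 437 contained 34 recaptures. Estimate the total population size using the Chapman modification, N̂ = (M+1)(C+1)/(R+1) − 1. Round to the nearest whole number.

N̂ = (97+1)(437+1)/(34+1) − 1 = 98·438/35 − 1
= 42924/35 − 1 ≈ 1226.4 − 1 ≈ 1225.4 → 1225

N ≈ 1225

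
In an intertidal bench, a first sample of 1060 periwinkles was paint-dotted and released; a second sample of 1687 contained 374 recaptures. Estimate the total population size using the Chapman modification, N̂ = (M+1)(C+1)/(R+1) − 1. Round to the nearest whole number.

N ≈ 4775

N̂ = (1060+1)(1687+1)/(374+1) − 1 = 1061·1688/375 − 1
= 1790968/375 − 1 ≈ 4775.9 − 1 ≈ 4774.9 → 4775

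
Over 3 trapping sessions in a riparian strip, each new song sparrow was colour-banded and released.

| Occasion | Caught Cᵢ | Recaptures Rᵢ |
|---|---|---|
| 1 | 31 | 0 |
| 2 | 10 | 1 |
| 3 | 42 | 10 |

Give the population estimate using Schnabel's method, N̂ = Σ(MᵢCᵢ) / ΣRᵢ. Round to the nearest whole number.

N ≈ 181

Marked at large before each occasion: Mᵢ = Σⱼ<ᵢ (Cⱼ − Rⱼ) → M1=0, M2=31, M3=40
Σ MᵢCᵢ = 0·31 + 31·10 + 40·42 = 0 + 310 + 1680 = 1990
Σ Rᵢ = 0 + 1 + 10 = 11
N̂ = 1990 / 11 ≈ 180.9 → 181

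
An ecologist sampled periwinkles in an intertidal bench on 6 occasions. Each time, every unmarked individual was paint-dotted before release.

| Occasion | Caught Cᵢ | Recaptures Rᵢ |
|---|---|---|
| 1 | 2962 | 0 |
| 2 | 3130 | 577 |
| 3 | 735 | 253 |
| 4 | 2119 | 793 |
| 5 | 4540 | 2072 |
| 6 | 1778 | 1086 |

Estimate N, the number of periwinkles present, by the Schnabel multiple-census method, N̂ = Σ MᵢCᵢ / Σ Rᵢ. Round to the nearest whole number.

N ≈ 16,040

Marked at large before each occasion: Mᵢ = Σⱼ<ᵢ (Cⱼ − Rⱼ) → M1=0, M2=2962, M3=5515, M4=5997, M5=7323, M6=9791
Σ MᵢCᵢ = 0·2962 + 2962·3130 + 5515·735 + 5997·2119 + 7323·4540 + 9791·1778 = 0 + 9271060 + 4053525 + 12707643 + 33246420 + 17408398 = 76687046
Σ Rᵢ = 0 + 577 + 253 + 793 + 2072 + 1086 = 4781
N̂ = 76687046 / 4781 ≈ 16040.0 → 16040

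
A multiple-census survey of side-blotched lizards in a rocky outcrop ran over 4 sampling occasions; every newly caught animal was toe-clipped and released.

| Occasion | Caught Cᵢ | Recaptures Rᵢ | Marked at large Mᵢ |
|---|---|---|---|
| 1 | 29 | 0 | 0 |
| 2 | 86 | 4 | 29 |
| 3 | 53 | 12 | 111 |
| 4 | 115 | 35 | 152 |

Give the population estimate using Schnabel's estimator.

N = 507

Σ MᵢCᵢ = 0·29 + 29·86 + 111·53 + 152·115 = 0 + 2494 + 5883 + 17480 = 25857
Σ Rᵢ = 0 + 4 + 12 + 35 = 51
N̂ = 25857 / 51 = 507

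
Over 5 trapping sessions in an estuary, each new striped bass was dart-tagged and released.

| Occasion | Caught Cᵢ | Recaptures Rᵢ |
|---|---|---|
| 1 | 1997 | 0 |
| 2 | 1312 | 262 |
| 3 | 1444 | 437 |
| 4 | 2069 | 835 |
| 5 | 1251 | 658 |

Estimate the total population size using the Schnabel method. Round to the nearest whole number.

Marked at large before each occasion: Mᵢ = Σⱼ<ᵢ (Cⱼ − Rⱼ) → M1=0, M2=1997, M3=3047, M4=4054, M5=5288
Σ MᵢCᵢ = 0·1997 + 1997·1312 + 3047·1444 + 4054·2069 + 5288·1251 = 0 + 2620064 + 4399868 + 8387726 + 6615288 = 22022946
Σ Rᵢ = 0 + 262 + 437 + 835 + 658 = 2192
N̂ = 22022946 / 2192 ≈ 10047.0 → 10047

N ≈ 10,047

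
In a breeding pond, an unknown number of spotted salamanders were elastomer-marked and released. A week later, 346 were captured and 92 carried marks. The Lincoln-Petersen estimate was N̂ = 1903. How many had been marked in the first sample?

M = 506

From N = M·C/R: M = N·R / C = 1903·92 / 346 = 175076 / 346 = 506.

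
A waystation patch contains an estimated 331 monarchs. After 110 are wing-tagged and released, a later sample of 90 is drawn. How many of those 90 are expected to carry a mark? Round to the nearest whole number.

expected recaptures ≈ 30

The marked fraction of the population is 110/331, so in a sample of 90 expect C·(M/N) marked.
E[R] = 110 × 90 / 331 = 9900 / 331 ≈ 29.9 → 30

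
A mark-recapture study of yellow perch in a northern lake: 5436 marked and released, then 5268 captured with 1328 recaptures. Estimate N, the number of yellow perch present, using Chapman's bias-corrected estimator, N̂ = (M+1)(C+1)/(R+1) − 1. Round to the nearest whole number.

N ≈ 21,555

N̂ = (5436+1)(5268+1)/(1328+1) − 1 = 5437·5269/1329 − 1
= 28647553/1329 − 1 ≈ 21555.7 − 1 ≈ 21554.7 → 21555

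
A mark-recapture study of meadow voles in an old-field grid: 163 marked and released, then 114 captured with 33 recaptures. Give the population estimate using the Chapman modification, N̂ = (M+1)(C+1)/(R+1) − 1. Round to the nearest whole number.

N̂ = (163+1)(114+1)/(33+1) − 1 = 164·115/34 − 1
= 18860/34 − 1 ≈ 554.7 − 1 ≈ 553.7 → 554

N ≈ 554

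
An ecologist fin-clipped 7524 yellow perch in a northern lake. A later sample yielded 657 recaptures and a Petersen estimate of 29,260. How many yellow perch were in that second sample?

From N = M·C/R: C = N·R / M = 29260·657 / 7524 = 19223820 / 7524 = 2555.

C = 2555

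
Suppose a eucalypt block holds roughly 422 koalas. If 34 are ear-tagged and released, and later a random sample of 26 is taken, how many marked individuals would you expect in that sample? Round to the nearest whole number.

The marked fraction of the population is 34/422, so in a sample of 26 expect C·(M/N) marked.
E[R] = 34 × 26 / 422 = 884 / 422 ≈ 2.1 → 2

expected recaptures ≈ 2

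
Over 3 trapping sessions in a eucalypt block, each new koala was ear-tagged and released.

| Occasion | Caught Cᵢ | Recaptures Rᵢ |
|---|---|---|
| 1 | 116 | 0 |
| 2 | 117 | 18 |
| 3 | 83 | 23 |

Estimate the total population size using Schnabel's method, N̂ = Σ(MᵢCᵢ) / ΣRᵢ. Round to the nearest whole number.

N ≈ 766

Marked at large before each occasion: Mᵢ = Σⱼ<ᵢ (Cⱼ − Rⱼ) → M1=0, M2=116, M3=215
Σ MᵢCᵢ = 0·116 + 116·117 + 215·83 = 0 + 13572 + 17845 = 31417
Σ Rᵢ = 0 + 18 + 23 = 41
N̂ = 31417 / 41 ≈ 766.3 → 766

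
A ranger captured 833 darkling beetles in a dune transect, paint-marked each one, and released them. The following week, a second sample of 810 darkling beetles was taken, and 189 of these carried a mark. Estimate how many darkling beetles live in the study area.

N = (833 × 810) / 189 = 674730 / 189 = 3570

N = 3570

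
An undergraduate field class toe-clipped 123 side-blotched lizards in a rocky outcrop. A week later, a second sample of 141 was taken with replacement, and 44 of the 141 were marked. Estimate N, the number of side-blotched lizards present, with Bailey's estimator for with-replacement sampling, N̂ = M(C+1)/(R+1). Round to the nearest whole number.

N ≈ 388

N̂ = 123·(141+1)/(44+1) = 123·142/45 = 17466/45 ≈ 388.1 → 388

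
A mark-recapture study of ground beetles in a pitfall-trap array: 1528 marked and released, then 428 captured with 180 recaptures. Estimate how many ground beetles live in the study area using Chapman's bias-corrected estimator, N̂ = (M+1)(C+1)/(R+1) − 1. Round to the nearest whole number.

N̂ = (1528+1)(428+1)/(180+1) − 1 = 1529·429/181 − 1
= 655941/181 − 1 ≈ 3624.0 − 1 ≈ 3623.0 → 3623

N ≈ 3623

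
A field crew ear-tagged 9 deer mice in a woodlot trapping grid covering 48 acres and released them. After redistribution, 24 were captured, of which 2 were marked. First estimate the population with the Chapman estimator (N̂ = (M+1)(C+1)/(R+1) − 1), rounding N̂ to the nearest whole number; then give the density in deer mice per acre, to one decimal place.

N̂ = 10·25/3 − 1 = 250/3 − 1 ≈ 82.3 → 82
Density = N̂ / area = 82 / 48 ≈ 1.71 → 1.7 per acre

density ≈ 1.7 deer mice per acre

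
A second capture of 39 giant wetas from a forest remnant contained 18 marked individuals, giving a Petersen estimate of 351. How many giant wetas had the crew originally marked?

From N = M·C/R: M = N·R / C = 351·18 / 39 = 6318 / 39 = 162.

M = 162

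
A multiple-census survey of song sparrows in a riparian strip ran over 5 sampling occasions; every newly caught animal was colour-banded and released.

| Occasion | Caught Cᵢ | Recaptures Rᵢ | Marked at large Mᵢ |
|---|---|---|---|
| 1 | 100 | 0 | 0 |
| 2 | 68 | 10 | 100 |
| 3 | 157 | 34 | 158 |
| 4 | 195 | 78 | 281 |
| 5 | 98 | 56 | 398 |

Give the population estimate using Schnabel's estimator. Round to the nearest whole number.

N ≈ 705

Σ MᵢCᵢ = 0·100 + 100·68 + 158·157 + 281·195 + 398·98 = 0 + 6800 + 24806 + 54795 + 39004 = 125405
Σ Rᵢ = 0 + 10 + 34 + 78 + 56 = 178
N̂ = 125405 / 178 ≈ 704.5 → 705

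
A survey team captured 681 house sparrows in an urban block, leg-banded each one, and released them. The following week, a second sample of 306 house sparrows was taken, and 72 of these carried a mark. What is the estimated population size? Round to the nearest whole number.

The marked fraction in the recapture sample should equal the marked fraction in the population: 72/306 = 681/N.
N = (681 × 306) / 72 = 208386 / 72 ≈ 2894.2 → 2894

N ≈ 2894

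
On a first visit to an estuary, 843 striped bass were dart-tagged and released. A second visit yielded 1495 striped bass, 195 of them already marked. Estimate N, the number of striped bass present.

N = 6463

If marked individuals mix randomly, R/C ≈ M/N, giving N ≈ M·C/R.
N = (843 × 1495) / 195 = 1260285 / 195 = 6463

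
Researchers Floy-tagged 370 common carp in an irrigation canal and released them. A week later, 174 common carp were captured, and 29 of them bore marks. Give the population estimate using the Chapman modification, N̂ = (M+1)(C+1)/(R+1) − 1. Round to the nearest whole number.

N ≈ 2163

N̂ = (370+1)(174+1)/(29+1) − 1 = 371·175/30 − 1
= 64925/30 − 1 ≈ 2164.2 − 1 ≈ 2163.2 → 2163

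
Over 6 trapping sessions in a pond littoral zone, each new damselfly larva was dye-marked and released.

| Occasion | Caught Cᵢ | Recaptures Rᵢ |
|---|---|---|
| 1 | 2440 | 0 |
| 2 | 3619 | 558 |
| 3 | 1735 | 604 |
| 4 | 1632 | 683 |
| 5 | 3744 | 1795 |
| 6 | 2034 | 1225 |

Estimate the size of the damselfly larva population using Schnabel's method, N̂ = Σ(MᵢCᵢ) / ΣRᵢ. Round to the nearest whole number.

N ≈ 15,820

Marked at large before each occasion: Mᵢ = Σⱼ<ᵢ (Cⱼ − Rⱼ) → M1=0, M2=2440, M3=5501, M4=6632, M5=7581, M6=9530
Σ MᵢCᵢ = 0·2440 + 2440·3619 + 5501·1735 + 6632·1632 + 7581·3744 + 9530·2034 = 0 + 8830360 + 9544235 + 10823424 + 28383264 + 19384020 = 76965303
Σ Rᵢ = 0 + 558 + 604 + 683 + 1795 + 1225 = 4865
N̂ = 76965303 / 4865 ≈ 15820.2 → 15820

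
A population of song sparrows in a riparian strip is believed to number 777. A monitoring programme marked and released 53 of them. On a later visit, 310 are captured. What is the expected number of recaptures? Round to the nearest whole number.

The marked fraction of the population is 53/777, so in a sample of 310 expect C·(M/N) marked.
E[R] = 53 × 310 / 777 = 16430 / 777 ≈ 21.1 → 21

expected recaptures ≈ 21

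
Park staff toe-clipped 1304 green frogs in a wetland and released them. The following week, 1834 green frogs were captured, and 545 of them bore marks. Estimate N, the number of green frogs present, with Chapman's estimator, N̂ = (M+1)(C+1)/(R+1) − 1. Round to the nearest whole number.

N ≈ 4385

N̂ = (1304+1)(1834+1)/(545+1) − 1 = 1305·1835/546 − 1
= 2394675/546 − 1 ≈ 4385.9 − 1 ≈ 4384.9 → 4385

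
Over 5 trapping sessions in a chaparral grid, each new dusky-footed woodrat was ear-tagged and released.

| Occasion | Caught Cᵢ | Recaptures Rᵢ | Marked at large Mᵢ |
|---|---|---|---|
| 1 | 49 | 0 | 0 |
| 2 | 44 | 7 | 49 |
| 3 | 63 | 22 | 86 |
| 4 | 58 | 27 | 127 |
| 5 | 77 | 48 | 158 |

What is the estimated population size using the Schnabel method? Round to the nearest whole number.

Σ MᵢCᵢ = 0·49 + 49·44 + 86·63 + 127·58 + 158·77 = 0 + 2156 + 5418 + 7366 + 12166 = 27106
Σ Rᵢ = 0 + 7 + 22 + 27 + 48 = 104
N̂ = 27106 / 104 ≈ 260.6 → 261

N ≈ 261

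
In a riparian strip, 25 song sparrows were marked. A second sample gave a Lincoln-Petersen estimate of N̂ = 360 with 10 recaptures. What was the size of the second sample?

C = 144

From N = M·C/R: C = N·R / M = 360·10 / 25 = 3600 / 25 = 144.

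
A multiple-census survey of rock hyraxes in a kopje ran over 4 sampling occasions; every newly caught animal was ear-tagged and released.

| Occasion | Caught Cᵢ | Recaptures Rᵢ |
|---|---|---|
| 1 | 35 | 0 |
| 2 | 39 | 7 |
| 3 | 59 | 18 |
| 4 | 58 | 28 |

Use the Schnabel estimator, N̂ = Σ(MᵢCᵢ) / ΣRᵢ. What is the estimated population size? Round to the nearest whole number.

N ≈ 219

Marked at large before each occasion: Mᵢ = Σⱼ<ᵢ (Cⱼ − Rⱼ) → M1=0, M2=35, M3=67, M4=108
Σ MᵢCᵢ = 0·35 + 35·39 + 67·59 + 108·58 = 0 + 1365 + 3953 + 6264 = 11582
Σ Rᵢ = 0 + 7 + 18 + 28 = 53
N̂ = 11582 / 53 ≈ 218.5 → 219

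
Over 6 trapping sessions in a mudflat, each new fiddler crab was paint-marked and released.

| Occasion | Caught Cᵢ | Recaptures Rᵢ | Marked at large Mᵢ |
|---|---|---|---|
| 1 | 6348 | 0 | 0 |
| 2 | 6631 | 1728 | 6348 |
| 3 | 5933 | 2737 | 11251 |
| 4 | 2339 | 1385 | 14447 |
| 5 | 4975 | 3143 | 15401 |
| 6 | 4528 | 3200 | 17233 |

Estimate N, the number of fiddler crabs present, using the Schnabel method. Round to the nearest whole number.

Σ MᵢCᵢ = 0·6348 + 6348·6631 + 11251·5933 + 14447·2339 + 15401·4975 + 17233·4528 = 0 + 42093588 + 66752183 + 33791533 + 76619975 + 78031024 = 297288303
Σ Rᵢ = 0 + 1728 + 2737 + 1385 + 3143 + 3200 = 12193
N̂ = 297288303 / 12193 ≈ 24381.9 → 24382

N ≈ 24,382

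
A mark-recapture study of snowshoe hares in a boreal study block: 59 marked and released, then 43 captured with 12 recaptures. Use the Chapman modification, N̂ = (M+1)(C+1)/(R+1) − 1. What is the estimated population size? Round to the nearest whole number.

N̂ = (59+1)(43+1)/(12+1) − 1 = 60·44/13 − 1
= 2640/13 − 1 ≈ 203.1 − 1 ≈ 202.1 → 202

N ≈ 202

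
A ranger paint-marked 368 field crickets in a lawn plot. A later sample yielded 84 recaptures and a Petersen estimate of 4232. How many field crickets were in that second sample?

C = 966

From N = M·C/R: C = N·R / M = 4232·84 / 368 = 355488 / 368 = 966.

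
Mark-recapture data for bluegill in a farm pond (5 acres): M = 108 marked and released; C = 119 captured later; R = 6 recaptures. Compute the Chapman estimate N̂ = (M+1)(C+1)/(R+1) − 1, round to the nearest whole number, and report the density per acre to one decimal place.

density ≈ 373.6 bluegill per acre

N̂ = 109·120/7 − 1 = 13080/7 − 1 ≈ 1867.6 → 1868
Density = N̂ / area = 1868 / 5 ≈ 373.60 → 373.6 per acre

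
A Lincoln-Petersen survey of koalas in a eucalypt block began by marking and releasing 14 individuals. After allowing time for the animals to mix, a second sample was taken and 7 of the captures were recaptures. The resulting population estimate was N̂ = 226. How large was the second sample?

From N = M·C/R: C = N·R / M = 226·7 / 14 = 1582 / 14 = 113.

C = 113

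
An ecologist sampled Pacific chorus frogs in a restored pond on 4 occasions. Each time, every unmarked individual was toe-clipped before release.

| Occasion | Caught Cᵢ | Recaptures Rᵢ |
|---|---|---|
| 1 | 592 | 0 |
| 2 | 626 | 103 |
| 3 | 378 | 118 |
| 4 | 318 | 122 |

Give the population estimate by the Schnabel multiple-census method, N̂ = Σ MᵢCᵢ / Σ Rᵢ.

Marked at large before each occasion: Mᵢ = Σⱼ<ᵢ (Cⱼ − Rⱼ) → M1=0, M2=592, M3=1115, M4=1375
Σ MᵢCᵢ = 0·592 + 592·626 + 1115·378 + 1375·318 = 0 + 370592 + 421470 + 437250 = 1229312
Σ Rᵢ = 0 + 103 + 118 + 122 = 343
N̂ = 1229312 / 343 = 3584

N = 3584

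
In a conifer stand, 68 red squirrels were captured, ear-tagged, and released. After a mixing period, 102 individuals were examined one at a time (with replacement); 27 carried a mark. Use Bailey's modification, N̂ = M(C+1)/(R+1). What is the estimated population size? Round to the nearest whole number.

N ≈ 250

N̂ = 68·(102+1)/(27+1) = 68·103/28 = 7004/28 ≈ 250.1 → 250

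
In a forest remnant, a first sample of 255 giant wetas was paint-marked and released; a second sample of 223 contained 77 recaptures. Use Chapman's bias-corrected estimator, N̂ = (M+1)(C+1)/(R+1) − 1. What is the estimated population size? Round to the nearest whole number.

N ≈ 734

N̂ = (255+1)(223+1)/(77+1) − 1 = 256·224/78 − 1
= 57344/78 − 1 ≈ 735.2 − 1 ≈ 734.2 → 734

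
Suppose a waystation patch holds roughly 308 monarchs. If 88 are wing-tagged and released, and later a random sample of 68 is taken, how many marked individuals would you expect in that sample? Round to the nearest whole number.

expected recaptures ≈ 19

The marked fraction of the population is 88/308, so in a sample of 68 expect C·(M/N) marked.
E[R] = 88 × 68 / 308 = 5984 / 308 ≈ 19.4 → 19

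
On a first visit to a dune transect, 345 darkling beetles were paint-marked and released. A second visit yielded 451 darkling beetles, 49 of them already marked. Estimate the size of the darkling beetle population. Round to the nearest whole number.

The marked fraction in the recapture sample should equal the marked fraction in the population: 49/451 = 345/N.
N = (345 × 451) / 49 = 155595 / 49 ≈ 3175.4 → 3175

N ≈ 3175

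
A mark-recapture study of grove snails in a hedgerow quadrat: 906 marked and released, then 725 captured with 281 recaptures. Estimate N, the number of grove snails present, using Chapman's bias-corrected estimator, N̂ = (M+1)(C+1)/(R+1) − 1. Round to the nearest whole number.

N ≈ 2334

N̂ = (906+1)(725+1)/(281+1) − 1 = 907·726/282 − 1
= 658482/282 − 1 ≈ 2335.0 − 1 ≈ 2334.0 → 2334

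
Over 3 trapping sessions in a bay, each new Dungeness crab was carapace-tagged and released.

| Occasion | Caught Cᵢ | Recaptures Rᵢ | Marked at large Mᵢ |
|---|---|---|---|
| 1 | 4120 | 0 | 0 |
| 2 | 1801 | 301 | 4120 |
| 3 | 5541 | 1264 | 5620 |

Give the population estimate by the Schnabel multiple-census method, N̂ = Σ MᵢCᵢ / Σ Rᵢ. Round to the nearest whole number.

Σ MᵢCᵢ = 0·4120 + 4120·1801 + 5620·5541 = 0 + 7420120 + 31140420 = 38560540
Σ Rᵢ = 0 + 301 + 1264 = 1565
N̂ = 38560540 / 1565 ≈ 24639.3 → 24639

N ≈ 24,639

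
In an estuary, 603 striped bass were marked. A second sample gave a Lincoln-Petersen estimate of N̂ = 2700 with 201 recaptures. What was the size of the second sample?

From N = M·C/R: C = N·R / M = 2700·201 / 603 = 542700 / 603 = 900.

C = 900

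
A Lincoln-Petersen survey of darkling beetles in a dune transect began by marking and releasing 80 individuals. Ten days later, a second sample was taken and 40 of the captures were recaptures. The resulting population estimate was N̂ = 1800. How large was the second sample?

C = 900

From N = M·C/R: C = N·R / M = 1800·40 / 80 = 72000 / 80 = 900.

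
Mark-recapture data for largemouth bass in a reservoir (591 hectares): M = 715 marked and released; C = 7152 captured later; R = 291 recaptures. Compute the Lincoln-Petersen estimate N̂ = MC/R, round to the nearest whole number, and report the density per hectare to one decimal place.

density ≈ 29.7 largemouth bass per hectare

N̂ = 715·7152/291 = 5113680/291 ≈ 17572.8 → 17573
Density = N̂ / area = 17573 / 591 ≈ 29.73 → 29.7 per hectare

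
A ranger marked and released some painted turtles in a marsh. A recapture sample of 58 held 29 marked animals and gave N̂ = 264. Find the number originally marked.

M = 132

From N = M·C/R: M = N·R / C = 264·29 / 58 = 7656 / 58 = 132.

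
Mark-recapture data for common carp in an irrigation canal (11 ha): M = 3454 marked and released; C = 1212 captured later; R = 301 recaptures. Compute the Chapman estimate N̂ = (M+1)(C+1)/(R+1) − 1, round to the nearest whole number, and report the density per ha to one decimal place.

N̂ = 3455·1213/302 − 1 = 4190915/302 − 1 ≈ 13876.2 → 13876
Density = N̂ / area = 13876 / 11 ≈ 1261.45 → 1261.5 per ha

density ≈ 1261.5 common carp per ha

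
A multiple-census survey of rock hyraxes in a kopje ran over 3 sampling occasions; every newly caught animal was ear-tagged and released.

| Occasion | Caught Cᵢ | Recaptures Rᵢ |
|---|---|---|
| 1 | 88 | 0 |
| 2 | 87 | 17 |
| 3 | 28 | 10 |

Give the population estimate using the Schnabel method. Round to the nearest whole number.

Marked at large before each occasion: Mᵢ = Σⱼ<ᵢ (Cⱼ − Rⱼ) → M1=0, M2=88, M3=158
Σ MᵢCᵢ = 0·88 + 88·87 + 158·28 = 0 + 7656 + 4424 = 12080
Σ Rᵢ = 0 + 17 + 10 = 27
N̂ = 12080 / 27 ≈ 447.4 → 447

N ≈ 447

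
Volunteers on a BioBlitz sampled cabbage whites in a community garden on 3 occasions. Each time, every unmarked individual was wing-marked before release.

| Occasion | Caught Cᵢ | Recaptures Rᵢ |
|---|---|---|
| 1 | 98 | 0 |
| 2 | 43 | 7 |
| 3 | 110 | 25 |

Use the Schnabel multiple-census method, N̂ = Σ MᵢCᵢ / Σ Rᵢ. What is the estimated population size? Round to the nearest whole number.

N ≈ 592

Marked at large before each occasion: Mᵢ = Σⱼ<ᵢ (Cⱼ − Rⱼ) → M1=0, M2=98, M3=134
Σ MᵢCᵢ = 0·98 + 98·43 + 134·110 = 0 + 4214 + 14740 = 18954
Σ Rᵢ = 0 + 7 + 25 = 32
N̂ = 18954 / 32 ≈ 592.3 → 592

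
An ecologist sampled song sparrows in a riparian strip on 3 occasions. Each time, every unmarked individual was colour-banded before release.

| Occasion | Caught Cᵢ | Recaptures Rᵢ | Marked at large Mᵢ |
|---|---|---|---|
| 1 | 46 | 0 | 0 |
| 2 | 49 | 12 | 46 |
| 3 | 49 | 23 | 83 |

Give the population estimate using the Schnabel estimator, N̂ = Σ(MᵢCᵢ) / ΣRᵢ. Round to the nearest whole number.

N ≈ 181

Σ MᵢCᵢ = 0·46 + 46·49 + 83·49 = 0 + 2254 + 4067 = 6321
Σ Rᵢ = 0 + 12 + 23 = 35
N̂ = 6321 / 35 ≈ 180.6 → 181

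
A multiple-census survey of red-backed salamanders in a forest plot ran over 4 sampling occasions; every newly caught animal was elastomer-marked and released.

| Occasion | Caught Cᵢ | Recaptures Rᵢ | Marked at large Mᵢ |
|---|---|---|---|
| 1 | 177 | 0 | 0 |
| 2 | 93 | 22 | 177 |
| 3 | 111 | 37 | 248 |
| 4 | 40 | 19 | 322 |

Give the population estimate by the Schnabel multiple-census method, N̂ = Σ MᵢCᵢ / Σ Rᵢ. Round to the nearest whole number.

Σ MᵢCᵢ = 0·177 + 177·93 + 248·111 + 322·40 = 0 + 16461 + 27528 + 12880 = 56869
Σ Rᵢ = 0 + 22 + 37 + 19 = 78
N̂ = 56869 / 78 ≈ 729.1 → 729

N ≈ 729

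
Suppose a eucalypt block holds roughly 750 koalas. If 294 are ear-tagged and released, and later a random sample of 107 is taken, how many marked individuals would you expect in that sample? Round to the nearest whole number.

expected recaptures ≈ 42

The marked fraction of the population is 294/750, so in a sample of 107 expect C·(M/N) marked.
E[R] = 294 × 107 / 750 = 31458 / 750 ≈ 41.9 → 42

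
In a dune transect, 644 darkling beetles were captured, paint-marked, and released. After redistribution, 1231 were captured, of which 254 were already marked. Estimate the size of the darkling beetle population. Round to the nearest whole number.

The marked fraction in the recapture sample should equal the marked fraction in the population: 254/1231 = 644/N.
N = (644 × 1231) / 254 = 792764 / 254 ≈ 3121.1 → 3121

N ≈ 3121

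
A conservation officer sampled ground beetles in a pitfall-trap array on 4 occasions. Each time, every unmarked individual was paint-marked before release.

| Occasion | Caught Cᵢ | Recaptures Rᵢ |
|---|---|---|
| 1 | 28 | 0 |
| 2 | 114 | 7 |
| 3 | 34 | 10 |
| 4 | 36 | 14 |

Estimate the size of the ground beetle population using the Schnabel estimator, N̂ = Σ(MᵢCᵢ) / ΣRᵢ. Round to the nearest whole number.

N ≈ 436

Marked at large before each occasion: Mᵢ = Σⱼ<ᵢ (Cⱼ − Rⱼ) → M1=0, M2=28, M3=135, M4=159
Σ MᵢCᵢ = 0·28 + 28·114 + 135·34 + 159·36 = 0 + 3192 + 4590 + 5724 = 13506
Σ Rᵢ = 0 + 7 + 10 + 14 = 31
N̂ = 13506 / 31 ≈ 435.7 → 436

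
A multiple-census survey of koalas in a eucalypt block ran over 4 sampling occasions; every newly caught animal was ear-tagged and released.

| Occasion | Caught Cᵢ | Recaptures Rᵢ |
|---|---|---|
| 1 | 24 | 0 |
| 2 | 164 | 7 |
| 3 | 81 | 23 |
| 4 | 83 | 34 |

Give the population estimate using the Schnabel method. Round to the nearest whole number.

N ≈ 601

Marked at large before each occasion: Mᵢ = Σⱼ<ᵢ (Cⱼ − Rⱼ) → M1=0, M2=24, M3=181, M4=239
Σ MᵢCᵢ = 0·24 + 24·164 + 181·81 + 239·83 = 0 + 3936 + 14661 + 19837 = 38434
Σ Rᵢ = 0 + 7 + 23 + 34 = 64
N̂ = 38434 / 64 ≈ 600.5 → 601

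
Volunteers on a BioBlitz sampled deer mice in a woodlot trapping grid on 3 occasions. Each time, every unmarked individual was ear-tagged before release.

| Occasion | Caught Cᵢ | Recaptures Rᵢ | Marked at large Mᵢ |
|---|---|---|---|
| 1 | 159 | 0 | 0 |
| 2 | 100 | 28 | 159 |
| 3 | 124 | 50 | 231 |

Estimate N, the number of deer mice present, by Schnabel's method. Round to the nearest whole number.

N ≈ 571

Σ MᵢCᵢ = 0·159 + 159·100 + 231·124 = 0 + 15900 + 28644 = 44544
Σ Rᵢ = 0 + 28 + 50 = 78
N̂ = 44544 / 78 ≈ 571.1 → 571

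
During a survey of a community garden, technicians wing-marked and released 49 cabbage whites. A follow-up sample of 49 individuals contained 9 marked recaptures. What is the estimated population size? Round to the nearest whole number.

Lincoln-Petersen assumes M/N = R/C, so N = M·C / R.
N = (49 × 49) / 9 = 2401 / 9 ≈ 266.8 → 267

N ≈ 267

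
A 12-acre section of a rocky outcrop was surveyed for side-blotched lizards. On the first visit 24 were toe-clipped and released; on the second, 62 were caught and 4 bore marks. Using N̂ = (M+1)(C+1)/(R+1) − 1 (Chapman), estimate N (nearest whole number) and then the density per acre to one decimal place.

N̂ = 25·63/5 − 1 = 1575/5 − 1 = 314
Density = N̂ / area = 314 / 12 ≈ 26.17 → 26.2 per acre

density ≈ 26.2 side-blotched lizards per acre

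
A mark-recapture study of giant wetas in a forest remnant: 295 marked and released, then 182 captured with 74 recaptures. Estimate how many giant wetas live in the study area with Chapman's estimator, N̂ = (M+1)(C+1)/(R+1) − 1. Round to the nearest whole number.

N̂ = (295+1)(182+1)/(74+1) − 1 = 296·183/75 − 1
= 54168/75 − 1 ≈ 722.2 − 1 ≈ 721.2 → 721

N ≈ 721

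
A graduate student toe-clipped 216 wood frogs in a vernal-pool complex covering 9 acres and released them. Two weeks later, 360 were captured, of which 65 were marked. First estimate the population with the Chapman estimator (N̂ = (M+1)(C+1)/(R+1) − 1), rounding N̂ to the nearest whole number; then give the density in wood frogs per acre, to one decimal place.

density ≈ 131.8 wood frogs per acre

N̂ = 217·361/66 − 1 = 78337/66 − 1 ≈ 1185.9 → 1186
Density = N̂ / area = 1186 / 9 ≈ 131.78 → 131.8 per acre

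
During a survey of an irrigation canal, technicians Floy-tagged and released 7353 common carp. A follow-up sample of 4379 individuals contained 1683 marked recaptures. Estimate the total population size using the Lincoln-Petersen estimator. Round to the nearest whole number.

N ≈ 19,132

The marked fraction in the recapture sample should equal the marked fraction in the population: 1683/4379 = 7353/N.
N = (7353 × 4379) / 1683 = 32198787 / 1683 ≈ 19131.8 → 19132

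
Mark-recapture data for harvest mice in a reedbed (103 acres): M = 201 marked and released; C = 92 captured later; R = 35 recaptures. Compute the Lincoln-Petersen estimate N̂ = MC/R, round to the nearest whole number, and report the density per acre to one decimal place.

density ≈ 5.1 harvest mice per acre

N̂ = 201·92/35 = 18492/35 ≈ 528.3 → 528
Density = N̂ / area = 528 / 103 ≈ 5.13 → 5.1 per acre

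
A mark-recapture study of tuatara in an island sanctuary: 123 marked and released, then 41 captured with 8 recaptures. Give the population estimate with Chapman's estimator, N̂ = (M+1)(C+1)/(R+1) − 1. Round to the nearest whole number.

N ≈ 578

N̂ = (123+1)(41+1)/(8+1) − 1 = 124·42/9 − 1
= 5208/9 − 1 ≈ 578.7 − 1 ≈ 577.7 → 578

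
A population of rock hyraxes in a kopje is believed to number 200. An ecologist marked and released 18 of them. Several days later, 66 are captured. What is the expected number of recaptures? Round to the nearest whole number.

Expected recaptures E[R] = M·C / N.
E[R] = 18 × 66 / 200 = 1188 / 200 ≈ 5.9 → 6

expected recaptures ≈ 6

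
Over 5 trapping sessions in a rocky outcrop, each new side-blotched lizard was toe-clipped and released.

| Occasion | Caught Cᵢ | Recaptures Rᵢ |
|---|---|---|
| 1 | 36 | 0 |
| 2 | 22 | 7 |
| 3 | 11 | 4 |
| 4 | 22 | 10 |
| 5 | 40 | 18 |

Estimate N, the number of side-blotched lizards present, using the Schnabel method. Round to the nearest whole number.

N ≈ 139

Marked at large before each occasion: Mᵢ = Σⱼ<ᵢ (Cⱼ − Rⱼ) → M1=0, M2=36, M3=51, M4=58, M5=70
Σ MᵢCᵢ = 0·36 + 36·22 + 51·11 + 58·22 + 70·40 = 0 + 792 + 561 + 1276 + 2800 = 5429
Σ Rᵢ = 0 + 7 + 4 + 10 + 18 = 39
N̂ = 5429 / 39 ≈ 139.2 → 139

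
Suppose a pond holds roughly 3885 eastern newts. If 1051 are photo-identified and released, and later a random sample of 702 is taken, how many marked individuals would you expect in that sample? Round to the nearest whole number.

The marked fraction of the population is 1051/3885, so in a sample of 702 expect C·(M/N) marked.
E[R] = 1051 × 702 / 3885 = 737802 / 3885 ≈ 189.9 → 190

expected recaptures ≈ 190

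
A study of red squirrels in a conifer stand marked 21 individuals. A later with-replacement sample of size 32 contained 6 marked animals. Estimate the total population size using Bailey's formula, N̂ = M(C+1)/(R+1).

N = 99

N̂ = 21·(32+1)/(6+1) = 21·33/7 = 693/7 = 99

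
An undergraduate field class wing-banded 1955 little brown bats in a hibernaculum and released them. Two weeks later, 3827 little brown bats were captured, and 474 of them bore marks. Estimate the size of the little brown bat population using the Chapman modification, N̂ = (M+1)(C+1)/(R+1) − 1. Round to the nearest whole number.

N ≈ 15,762

N̂ = (1955+1)(3827+1)/(474+1) − 1 = 1956·3828/475 − 1
= 7487568/475 − 1 ≈ 15763.3 − 1 ≈ 15762.3 → 15762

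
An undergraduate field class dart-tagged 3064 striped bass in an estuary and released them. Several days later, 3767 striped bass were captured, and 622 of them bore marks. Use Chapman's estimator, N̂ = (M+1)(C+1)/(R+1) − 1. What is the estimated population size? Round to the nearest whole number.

N ≈ 18,537

N̂ = (3064+1)(3767+1)/(622+1) − 1 = 3065·3768/623 − 1
= 11548920/623 − 1 ≈ 18537.6 − 1 ≈ 18536.6 → 18537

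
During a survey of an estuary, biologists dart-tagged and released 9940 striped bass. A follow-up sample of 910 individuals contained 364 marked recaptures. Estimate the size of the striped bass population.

N = 24,850

If marked individuals mix randomly, R/C ≈ M/N, giving N ≈ M·C/R.
N = (9940 × 910) / 364 = 9045400 / 364 = 24850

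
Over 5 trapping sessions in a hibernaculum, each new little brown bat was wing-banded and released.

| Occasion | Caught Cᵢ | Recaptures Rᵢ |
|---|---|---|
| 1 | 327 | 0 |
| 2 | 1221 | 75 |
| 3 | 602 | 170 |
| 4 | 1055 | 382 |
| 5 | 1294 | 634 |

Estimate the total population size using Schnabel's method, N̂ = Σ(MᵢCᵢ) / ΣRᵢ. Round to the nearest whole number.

N ≈ 5259

Marked at large before each occasion: Mᵢ = Σⱼ<ᵢ (Cⱼ − Rⱼ) → M1=0, M2=327, M3=1473, M4=1905, M5=2578
Σ MᵢCᵢ = 0·327 + 327·1221 + 1473·602 + 1905·1055 + 2578·1294 = 0 + 399267 + 886746 + 2009775 + 3335932 = 6631720
Σ Rᵢ = 0 + 75 + 170 + 382 + 634 = 1261
N̂ = 6631720 / 1261 ≈ 5259.1 → 5259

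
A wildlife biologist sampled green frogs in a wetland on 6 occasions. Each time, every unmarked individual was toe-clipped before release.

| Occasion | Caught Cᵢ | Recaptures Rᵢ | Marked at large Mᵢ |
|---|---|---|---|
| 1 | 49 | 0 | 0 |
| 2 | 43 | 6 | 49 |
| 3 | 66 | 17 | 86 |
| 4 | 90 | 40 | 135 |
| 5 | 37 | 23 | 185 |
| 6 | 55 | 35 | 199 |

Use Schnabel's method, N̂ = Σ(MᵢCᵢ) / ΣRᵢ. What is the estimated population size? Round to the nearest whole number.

Σ MᵢCᵢ = 0·49 + 49·43 + 86·66 + 135·90 + 185·37 + 199·55 = 0 + 2107 + 5676 + 12150 + 6845 + 10945 = 37723
Σ Rᵢ = 0 + 6 + 17 + 40 + 23 + 35 = 121
N̂ = 37723 / 121 ≈ 311.8 → 312

N ≈ 312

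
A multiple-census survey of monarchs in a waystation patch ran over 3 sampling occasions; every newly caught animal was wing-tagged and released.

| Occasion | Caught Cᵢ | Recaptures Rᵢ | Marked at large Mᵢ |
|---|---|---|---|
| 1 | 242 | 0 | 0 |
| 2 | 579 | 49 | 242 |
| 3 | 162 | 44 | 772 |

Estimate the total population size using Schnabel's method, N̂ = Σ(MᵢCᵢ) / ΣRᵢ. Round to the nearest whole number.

N ≈ 2851

Σ MᵢCᵢ = 0·242 + 242·579 + 772·162 = 0 + 140118 + 125064 = 265182
Σ Rᵢ = 0 + 49 + 44 = 93
N̂ = 265182 / 93 ≈ 2851.4 → 2851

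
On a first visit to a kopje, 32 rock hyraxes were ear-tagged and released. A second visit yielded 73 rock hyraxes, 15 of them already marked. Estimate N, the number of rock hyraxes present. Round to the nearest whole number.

N ≈ 156

The marked fraction in the recapture sample should equal the marked fraction in the population: 15/73 = 32/N.
N = (32 × 73) / 15 = 2336 / 15 ≈ 155.7 → 156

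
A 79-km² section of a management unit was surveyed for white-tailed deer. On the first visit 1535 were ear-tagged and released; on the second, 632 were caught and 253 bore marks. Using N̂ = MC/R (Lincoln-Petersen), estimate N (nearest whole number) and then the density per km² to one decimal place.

N̂ = 1535·632/253 = 970120/253 ≈ 3834.47 → 3834
Density = N̂ / area = 3834 / 79 ≈ 48.53 → 48.5 per km²

density ≈ 48.5 white-tailed deer per km²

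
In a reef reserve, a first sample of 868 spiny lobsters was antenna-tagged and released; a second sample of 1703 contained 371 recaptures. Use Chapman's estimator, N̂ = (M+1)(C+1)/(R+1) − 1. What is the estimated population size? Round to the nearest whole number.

N̂ = (868+1)(1703+1)/(371+1) − 1 = 869·1704/372 − 1
= 1480776/372 − 1 ≈ 3980.6 − 1 ≈ 3979.6 → 3980

N ≈ 3980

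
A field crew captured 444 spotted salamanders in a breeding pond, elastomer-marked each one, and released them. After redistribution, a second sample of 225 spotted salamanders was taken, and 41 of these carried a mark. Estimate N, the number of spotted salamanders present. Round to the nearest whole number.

The marked fraction in the recapture sample should equal the marked fraction in the population: 41/225 = 444/N.
N = (444 × 225) / 41 = 99900 / 41 ≈ 2436.6 → 2437

N ≈ 2437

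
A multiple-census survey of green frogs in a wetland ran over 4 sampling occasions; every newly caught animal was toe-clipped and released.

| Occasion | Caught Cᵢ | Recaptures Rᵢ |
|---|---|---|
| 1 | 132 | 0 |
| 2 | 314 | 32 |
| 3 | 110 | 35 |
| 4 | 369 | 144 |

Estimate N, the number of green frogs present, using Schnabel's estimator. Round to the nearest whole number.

N ≈ 1267

Marked at large before each occasion: Mᵢ = Σⱼ<ᵢ (Cⱼ − Rⱼ) → M1=0, M2=132, M3=414, M4=489
Σ MᵢCᵢ = 0·132 + 132·314 + 414·110 + 489·369 = 0 + 41448 + 45540 + 180441 = 267429
Σ Rᵢ = 0 + 32 + 35 + 144 = 211
N̂ = 267429 / 211 ≈ 1267.4 → 1267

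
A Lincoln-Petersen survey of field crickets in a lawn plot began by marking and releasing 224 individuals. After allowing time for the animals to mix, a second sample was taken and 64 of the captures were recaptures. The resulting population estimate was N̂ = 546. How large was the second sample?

C = 156

From N = M·C/R: C = N·R / M = 546·64 / 224 = 34944 / 224 = 156.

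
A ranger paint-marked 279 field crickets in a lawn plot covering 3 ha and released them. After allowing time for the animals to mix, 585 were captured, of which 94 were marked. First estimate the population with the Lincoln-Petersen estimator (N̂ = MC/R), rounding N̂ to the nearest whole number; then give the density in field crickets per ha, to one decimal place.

density ≈ 578.7 field crickets per ha

N̂ = 279·585/94 = 163215/94 ≈ 1736.3 → 1736
Density = N̂ / area = 1736 / 3 ≈ 578.67 → 578.7 per ha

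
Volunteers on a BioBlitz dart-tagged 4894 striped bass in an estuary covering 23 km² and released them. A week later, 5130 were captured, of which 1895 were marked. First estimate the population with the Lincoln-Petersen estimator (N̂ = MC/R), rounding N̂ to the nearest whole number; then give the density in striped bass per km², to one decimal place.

N̂ = 4894·5130/1895 = 25106220/1895 ≈ 13248.7 → 13249
Density = N̂ / area = 13249 / 23 ≈ 576.04 → 576.0 per km²

density ≈ 576.0 striped bass per km²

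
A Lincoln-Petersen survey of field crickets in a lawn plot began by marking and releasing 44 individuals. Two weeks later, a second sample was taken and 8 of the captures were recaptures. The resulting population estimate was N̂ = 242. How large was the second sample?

C = 44

From N = M·C/R: C = N·R / M = 242·8 / 44 = 1936 / 44 = 44.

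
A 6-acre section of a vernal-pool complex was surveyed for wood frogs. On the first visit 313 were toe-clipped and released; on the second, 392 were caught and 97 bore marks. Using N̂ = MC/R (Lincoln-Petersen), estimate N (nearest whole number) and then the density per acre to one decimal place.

N̂ = 313·392/97 = 122696/97 ≈ 1264.9 → 1265
Density = N̂ / area = 1265 / 6 ≈ 210.83 → 210.8 per acre

density ≈ 210.8 wood frogs per acre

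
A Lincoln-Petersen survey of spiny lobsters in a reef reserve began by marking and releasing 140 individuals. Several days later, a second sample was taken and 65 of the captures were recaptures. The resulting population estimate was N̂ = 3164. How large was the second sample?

From N = M·C/R: C = N·R / M = 3164·65 / 140 = 205660 / 140 = 1469.

C = 1469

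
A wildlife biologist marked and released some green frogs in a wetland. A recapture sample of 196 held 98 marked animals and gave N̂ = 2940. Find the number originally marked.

From N = M·C/R: M = N·R / C = 2940·98 / 196 = 288120 / 196 = 1470.

M = 1470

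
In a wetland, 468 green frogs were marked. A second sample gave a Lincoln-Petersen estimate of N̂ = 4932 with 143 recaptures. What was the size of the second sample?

From N = M·C/R: C = N·R / M = 4932·143 / 468 = 705276 / 468 = 1507.

C = 1507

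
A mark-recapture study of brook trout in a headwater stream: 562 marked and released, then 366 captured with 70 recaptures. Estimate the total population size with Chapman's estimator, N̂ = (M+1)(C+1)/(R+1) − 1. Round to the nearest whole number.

N̂ = (562+1)(366+1)/(70+1) − 1 = 563·367/71 − 1
= 206621/71 − 1 ≈ 2910.2 − 1 ≈ 2909.2 → 2909

N ≈ 2909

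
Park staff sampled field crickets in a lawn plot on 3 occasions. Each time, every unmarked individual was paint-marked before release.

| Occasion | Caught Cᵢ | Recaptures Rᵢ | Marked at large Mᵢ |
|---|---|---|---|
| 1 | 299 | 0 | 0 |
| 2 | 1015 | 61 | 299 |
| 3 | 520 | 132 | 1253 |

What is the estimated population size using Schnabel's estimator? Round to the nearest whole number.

Σ MᵢCᵢ = 0·299 + 299·1015 + 1253·520 = 0 + 303485 + 651560 = 955045
Σ Rᵢ = 0 + 61 + 132 = 193
N̂ = 955045 / 193 ≈ 4948.4 → 4948

N ≈ 4948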